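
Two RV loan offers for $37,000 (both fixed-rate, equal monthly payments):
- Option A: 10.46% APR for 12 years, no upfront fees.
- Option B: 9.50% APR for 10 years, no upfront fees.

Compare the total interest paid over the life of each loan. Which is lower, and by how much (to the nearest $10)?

Option B by $7,650

Option A: monthly rate = 10.46%/12 = 0.0087167; payment = 37,000 × 0.0087167 / (1 − (1+0.0087167)^−144) = $452.07.
Total interest on Option A = 144 × $452.07 − $37,000 = $28,098.08.
Option B: monthly rate = 9.5%/12 = 0.0079167; payment = 37,000 × 0.0079167 / (1 − (1+0.0079167)^−120) = $478.77.
Total interest on Option B = 120 × $478.77 − $37,000 = $20,452.40.
Option B is lower by $7,645.68.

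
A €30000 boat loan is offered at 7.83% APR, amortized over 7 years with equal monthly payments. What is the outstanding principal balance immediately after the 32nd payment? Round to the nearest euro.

€20,451

With monthly rate i = 7.83%/12 = 0.0065250, the balance after k of n payments is P · [(1+i)^n − (1+i)^k] / [(1+i)^n − 1].
(1+0.0065250)^84 = 1.72688562 and (1+0.0065250)^32 = 1.23136307, so the balance is 30,000 × (1.72688562 − 1.23136307) / (1.72688562 − 1) = €20,451.19.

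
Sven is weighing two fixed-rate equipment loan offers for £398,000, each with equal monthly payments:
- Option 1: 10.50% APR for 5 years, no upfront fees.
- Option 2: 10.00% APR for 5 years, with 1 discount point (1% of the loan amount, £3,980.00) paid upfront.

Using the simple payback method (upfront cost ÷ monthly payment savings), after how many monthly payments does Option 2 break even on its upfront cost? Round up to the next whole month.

41 months

Option 1: at 10.50% the monthly rate is 0.0087500, so the payment is 398,000 × 0.0087500 / (1 − 1.0087500^−60) = £8,554.57.
Option 2: at 10.00% the monthly rate is 0.0083333, so the payment is 398,000 × 0.0083333 / (1 − 1.0083333^−60) = £8,456.32.
Monthly savings = £8,554.57 − £8,456.32 = £98.25.
Break-even = £3,980.00 / £98.25 = 40.51 → 41 months.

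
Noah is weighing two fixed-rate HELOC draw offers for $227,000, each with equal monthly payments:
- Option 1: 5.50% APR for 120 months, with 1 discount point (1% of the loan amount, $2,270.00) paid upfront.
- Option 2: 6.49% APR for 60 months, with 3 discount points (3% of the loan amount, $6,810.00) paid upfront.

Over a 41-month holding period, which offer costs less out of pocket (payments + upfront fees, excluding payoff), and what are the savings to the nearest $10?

Option 1 by $85,590

Option 1: at 5.50% the monthly rate is 0.0045833, so the payment is 227,000 × 0.0045833 / (1 − 1.0045833^−120) = $2,463.55.
Option 2: monthly rate = 6.49%/12 = 0.0054083; payment = 227,000 × 0.0054083 / (1 − (1+0.0054083)^−60) = $4,440.45.
Over 41 months: Option 1 costs 41 × $2,463.55 + $2,270.00 = $103,275.55; Option 2 costs 41 × $4,440.45 + $6,810.00 = $188,868.45.
Option 1 is cheaper by $188,868.45 − $103,275.55 = $85,592.90.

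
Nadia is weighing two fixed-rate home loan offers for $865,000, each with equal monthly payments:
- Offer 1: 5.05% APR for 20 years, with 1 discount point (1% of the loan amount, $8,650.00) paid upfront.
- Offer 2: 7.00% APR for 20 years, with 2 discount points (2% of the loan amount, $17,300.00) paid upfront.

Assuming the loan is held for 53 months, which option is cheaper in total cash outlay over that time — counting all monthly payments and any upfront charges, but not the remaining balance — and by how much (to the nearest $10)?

Offer 1 by $60,260

Offer 1: at 5.05% the monthly rate is 0.0042083, so the payment is 865,000 × 0.0042083 / (1 − 1.0042083^−240) = $5,732.54.
Offer 2: monthly rate = 7%/12 = 0.0058333; payment = 865,000 × 0.0058333 / (1 − (1+0.0058333)^−240) = $6,706.34.
Over 53 months: Offer 1 costs 53 × $5,732.54 + $8,650.00 = $312,474.62; Offer 2 costs 53 × $6,706.34 + $17,300.00 = $372,736.02.
Offer 1 is cheaper by $372,736.02 − $312,474.62 = $60,261.40.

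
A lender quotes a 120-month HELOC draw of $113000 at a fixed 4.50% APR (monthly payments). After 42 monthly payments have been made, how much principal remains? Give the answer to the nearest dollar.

With monthly rate i = 4.5%/12 = 0.0037500, the balance after k of n payments is P · [(1+i)^n − (1+i)^k] / [(1+i)^n − 1].
(1+0.0037500)^120 = 1.56699278 and (1+0.0037500)^42 = 1.17023598, so the balance is 113,000 × (1.56699278 − 1.17023598) / (1.56699278 − 1) = $79,072.47.

$79,072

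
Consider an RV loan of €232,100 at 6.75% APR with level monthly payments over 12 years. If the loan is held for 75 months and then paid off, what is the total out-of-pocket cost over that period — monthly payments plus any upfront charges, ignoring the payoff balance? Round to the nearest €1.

At 6.75% the monthly rate is 0.0056250, so the payment is 232,100 × 0.0056250 / (1 − 1.0056250^−144) = €2,356.05.
Total outlay = 75 × €2,356.05 = €176,703.75.

€176,704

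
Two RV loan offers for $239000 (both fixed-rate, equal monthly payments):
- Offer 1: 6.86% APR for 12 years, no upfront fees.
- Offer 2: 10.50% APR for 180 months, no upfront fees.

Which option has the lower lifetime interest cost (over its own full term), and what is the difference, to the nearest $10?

Offer 1: monthly rate = 6.86%/12 = 0.0057167; payment = 239,000 × 0.0057167 / (1 − (1+0.0057167)^−144) = $2,440.03.
Total interest on Offer 1 = 144 × $2,440.03 − $239,000 = $112,364.32.
Offer 2: monthly rate = 10.5%/12 = 0.0087500; payment = 239,000 × 0.0087500 / (1 − (1+0.0087500)^−180) = $2,641.90.
Total interest on Offer 2 = 180 × $2,641.90 − $239,000 = $236,542.00.
Offer 1 is lower by $124,177.68.

Offer 1 by $124,180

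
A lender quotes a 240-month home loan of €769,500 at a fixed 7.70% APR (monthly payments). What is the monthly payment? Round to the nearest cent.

€6,293.48

At 7.70% the monthly rate is 0.0064167, so the payment is 769,500 × 0.0064167 / (1 − 1.0064167^−240) = €6,293.48.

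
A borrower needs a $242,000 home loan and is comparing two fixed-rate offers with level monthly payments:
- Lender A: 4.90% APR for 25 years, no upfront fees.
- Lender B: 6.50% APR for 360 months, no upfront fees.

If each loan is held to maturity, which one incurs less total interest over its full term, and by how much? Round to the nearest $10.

Lender A: at 4.90% the monthly rate is 0.0040833, so the payment is 242,000 × 0.0040833 / (1 − 1.0040833^−300) = $1,400.64.
Total interest on Lender A = 300 × $1,400.64 − $242,000 = $178,192.00.
Lender B: monthly rate = 6.5%/12 = 0.0054167; payment = 242,000 × 0.0054167 / (1 − (1+0.0054167)^−360) = $1,529.60.
Total interest on Lender B = 360 × $1,529.60 − $242,000 = $308,656.00.
Lender A is lower by $130,464.00.

Lender A by $130,460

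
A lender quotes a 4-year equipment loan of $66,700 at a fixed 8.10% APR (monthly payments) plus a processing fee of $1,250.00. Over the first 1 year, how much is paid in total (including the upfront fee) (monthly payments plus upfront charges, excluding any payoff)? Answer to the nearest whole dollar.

Monthly rate = 8.1%/12 = 0.0067500; payment = 66,700 × 0.0067500 / (1 − (1+0.0067500)^−48) = $1,631.47.
Total outlay = 12 × $1,631.47 + $1,250.00 = $20,827.64.

$20,828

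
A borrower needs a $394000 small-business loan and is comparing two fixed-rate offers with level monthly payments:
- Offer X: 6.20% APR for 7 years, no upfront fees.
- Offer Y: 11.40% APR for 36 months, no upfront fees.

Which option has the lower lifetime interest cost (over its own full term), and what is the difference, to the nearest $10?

Offer X: at 6.20% the monthly rate is 0.0051667, so the payment is 394,000 × 0.0051667 / (1 − 1.0051667^−84) = $5,793.62.
Total interest on Offer X = 84 × $5,793.62 − $394,000 = $92,664.08.
Offer Y: monthly rate = 11.4%/12 = 0.0095000; payment = 394,000 × 0.0095000 / (1 − (1+0.0095000)^−36) = $12,973.82.
Total interest on Offer Y = 36 × $12,973.82 − $394,000 = $73,057.52.
Offer Y is lower by $19,606.56.

Offer Y by $19,610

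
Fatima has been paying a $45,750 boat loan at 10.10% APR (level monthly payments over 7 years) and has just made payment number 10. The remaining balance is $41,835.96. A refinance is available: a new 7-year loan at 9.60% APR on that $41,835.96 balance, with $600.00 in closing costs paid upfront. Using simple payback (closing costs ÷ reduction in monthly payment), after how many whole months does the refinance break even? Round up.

8 months

Current payment = 45,750 × 10.1%/12 / (1 − (1+0.0084167)^−84) = $761.87.
Refinanced payment = 41,835.96 × 0.0080000 / (1 − (1+0.0080000)^−84) = $685.91.
Monthly savings = $761.87 − $685.91 = $75.96.
Break-even = $600.00 / $75.96 = 7.90 → 8 months.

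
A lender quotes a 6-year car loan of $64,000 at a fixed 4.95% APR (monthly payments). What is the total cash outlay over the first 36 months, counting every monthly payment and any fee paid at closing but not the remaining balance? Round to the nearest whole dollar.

$37,052

At 4.95% the monthly rate is 0.0041250, so the payment is 64,000 × 0.0041250 / (1 − 1.0041250^−72) = $1,029.23.
Total outlay = 36 × $1,029.23 = $37,052.28.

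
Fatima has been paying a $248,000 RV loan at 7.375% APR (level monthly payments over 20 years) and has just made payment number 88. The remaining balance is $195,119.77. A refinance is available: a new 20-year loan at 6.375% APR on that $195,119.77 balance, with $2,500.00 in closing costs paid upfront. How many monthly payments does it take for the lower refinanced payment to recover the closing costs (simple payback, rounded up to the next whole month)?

Current payment = 248,000 × 7.375%/12 / (1 − (1+0.0061458)^−240) = $1,978.96.
Refinanced payment = 195,119.77 × 0.0053125 / (1 − (1+0.0053125)^−240) = $1,440.44.
Monthly savings = $1,978.96 − $1,440.44 = $538.52.
Break-even = $2,500.00 / $538.52 = 4.64 → 5 months.

5 months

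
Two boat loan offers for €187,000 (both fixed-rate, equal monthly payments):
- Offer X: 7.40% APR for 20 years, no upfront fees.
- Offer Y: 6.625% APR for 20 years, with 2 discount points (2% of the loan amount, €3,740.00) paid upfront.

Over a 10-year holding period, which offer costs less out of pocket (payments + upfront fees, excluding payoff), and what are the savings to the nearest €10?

Offer Y by €6,700

Offer X: at 7.40% the monthly rate is 0.0061667, so the payment is 187,000 × 0.0061667 / (1 − 1.0061667^−240) = €1,495.05.
Offer Y: at 6.625% the monthly rate is 0.0055208, so the payment is 187,000 × 0.0055208 / (1 − 1.0055208^−240) = €1,408.02.
Over 120 months: Offer X costs 120 × €1,495.05 = €179,406.00; Offer Y costs 120 × €1,408.02 + €3,740.00 = €172,702.40.
Offer Y is cheaper by €179,406.00 − €172,702.40 = €6,703.60.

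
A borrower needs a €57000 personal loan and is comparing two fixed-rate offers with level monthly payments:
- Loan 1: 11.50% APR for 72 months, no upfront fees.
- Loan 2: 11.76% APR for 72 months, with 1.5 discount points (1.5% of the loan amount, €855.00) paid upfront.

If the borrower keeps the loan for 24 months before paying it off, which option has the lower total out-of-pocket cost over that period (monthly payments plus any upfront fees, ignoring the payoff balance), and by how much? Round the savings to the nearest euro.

Loan 1: monthly rate = 11.5%/12 = 0.0095833; payment = 57,000 × 0.0095833 / (1 − (1+0.0095833)^−72) = €1,099.60.
Loan 2: at 11.76% the monthly rate is 0.0098000, so the payment is 57,000 × 0.0098000 / (1 − 1.0098000^−72) = €1,107.26.
Over 24 months: Loan 1 costs 24 × €1,099.60 = €26,390.40; Loan 2 costs 24 × €1,107.26 + €855.00 = €27,429.24.
Loan 1 is cheaper by €27,429.24 − €26,390.40 = €1,038.84.

Loan 1 by €1,039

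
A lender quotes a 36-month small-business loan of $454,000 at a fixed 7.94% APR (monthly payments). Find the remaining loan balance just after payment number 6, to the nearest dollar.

$385,616

With monthly rate i = 7.94%/12 = 0.0066167, the balance after k of n payments is P · [(1+i)^n − (1+i)^k] / [(1+i)^n − 1].
(1+0.0066167)^36 = 1.26796774 and (1+0.0066167)^6 = 1.04036253, so the balance is 454,000 × (1.26796774 − 1.04036253) / (1.26796774 − 1) = $385,616.44.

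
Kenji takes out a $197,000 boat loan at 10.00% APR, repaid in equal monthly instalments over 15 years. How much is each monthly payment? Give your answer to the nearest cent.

Monthly rate = 10%/12 = 0.0083333; payment = 197,000 × 0.0083333 / (1 − (1+0.0083333)^−180) = $2,116.97.

$2,116.97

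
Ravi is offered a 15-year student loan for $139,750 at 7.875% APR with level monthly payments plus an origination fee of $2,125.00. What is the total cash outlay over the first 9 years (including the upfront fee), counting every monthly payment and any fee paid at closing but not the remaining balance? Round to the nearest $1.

$145,275

At 7.875% the monthly rate is 0.0065625, so the payment is 139,750 × 0.0065625 / (1 − 1.0065625^−180) = $1,325.46.
Total outlay = 108 × $1,325.46 + $2,125.00 = $145,274.68.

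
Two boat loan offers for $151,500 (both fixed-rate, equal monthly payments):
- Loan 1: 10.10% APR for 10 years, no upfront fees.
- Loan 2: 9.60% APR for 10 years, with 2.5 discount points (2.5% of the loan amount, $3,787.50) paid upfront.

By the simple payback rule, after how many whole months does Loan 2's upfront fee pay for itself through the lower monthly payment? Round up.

Loan 1: monthly rate = 10.1%/12 = 0.0084167; payment = 151,500 × 0.0084167 / (1 − (1+0.0084167)^−120) = $2,010.48.
Loan 2: at 9.60% the monthly rate is 0.0080000, so the payment is 151,500 × 0.0080000 / (1 − 1.0080000^−120) = $1,968.68.
Monthly savings = $2,010.48 − $1,968.68 = $41.80.
Break-even = $3,787.50 / $41.80 = 90.61 → 91 months.

91 months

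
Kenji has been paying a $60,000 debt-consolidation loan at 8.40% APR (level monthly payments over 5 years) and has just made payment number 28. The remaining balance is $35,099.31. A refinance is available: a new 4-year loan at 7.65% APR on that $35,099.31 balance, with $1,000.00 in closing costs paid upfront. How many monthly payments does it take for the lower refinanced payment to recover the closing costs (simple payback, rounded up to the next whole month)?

3 months

Current payment = 60,000 × 8.4%/12 / (1 − (1+0.0070000)^−60) = $1,228.10.
Refinanced payment = 35,099.31 × 0.0063750 / (1 − (1+0.0063750)^−48) = $851.12.
Monthly savings = $1,228.10 − $851.12 = $376.98.
Break-even = $1,000.00 / $376.98 = 2.65 → 3 months.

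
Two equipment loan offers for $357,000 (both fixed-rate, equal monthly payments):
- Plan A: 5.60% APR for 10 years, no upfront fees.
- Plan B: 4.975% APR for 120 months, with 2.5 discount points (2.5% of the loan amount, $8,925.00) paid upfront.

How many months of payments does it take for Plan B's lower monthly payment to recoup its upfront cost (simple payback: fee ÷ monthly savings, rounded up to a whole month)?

Plan A: at 5.60% the monthly rate is 0.0046667, so the payment is 357,000 × 0.0046667 / (1 − 1.0046667^−120) = $3,892.10.
Plan B: at 4.975% the monthly rate is 0.0041458, so the payment is 357,000 × 0.0041458 / (1 − 1.0041458^−120) = $3,782.18.
Monthly savings = $3,892.10 − $3,782.18 = $109.92.
Break-even = $8,925.00 / $109.92 = 81.20 → 82 months.

82 months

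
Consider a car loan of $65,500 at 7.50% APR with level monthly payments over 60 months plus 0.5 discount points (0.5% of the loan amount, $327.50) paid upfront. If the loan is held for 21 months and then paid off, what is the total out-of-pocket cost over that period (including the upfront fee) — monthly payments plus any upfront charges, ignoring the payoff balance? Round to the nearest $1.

$27,890

Monthly rate = 7.5%/12 = 0.0062500; payment = 65,500 × 0.0062500 / (1 − (1+0.0062500)^−60) = $1,312.49.
Total outlay = 21 × $1,312.49 + $327.50 = $27,889.79.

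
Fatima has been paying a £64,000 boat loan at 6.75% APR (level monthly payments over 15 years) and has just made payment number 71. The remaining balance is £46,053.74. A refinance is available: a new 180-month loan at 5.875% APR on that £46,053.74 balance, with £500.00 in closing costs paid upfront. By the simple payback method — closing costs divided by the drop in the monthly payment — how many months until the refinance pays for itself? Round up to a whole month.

3 months

Current payment = 64,000 × 6.75%/12 / (1 − (1+0.0056250)^−180) = £566.34.
Refinanced payment = 46,053.74 × 0.0048958 / (1 − (1+0.0048958)^−180) = £385.52.
Monthly savings = £566.34 − £385.52 = £180.82.
Break-even = £500.00 / £180.82 = 2.77 → 3 months.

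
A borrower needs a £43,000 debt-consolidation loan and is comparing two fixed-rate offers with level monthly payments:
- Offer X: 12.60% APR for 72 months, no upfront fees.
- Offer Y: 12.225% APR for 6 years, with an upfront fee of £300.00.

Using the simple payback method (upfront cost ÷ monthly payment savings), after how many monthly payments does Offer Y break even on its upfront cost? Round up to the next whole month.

Offer X: monthly rate = 12.6%/12 = 0.0105000; payment = 43,000 × 0.0105000 / (1 − (1+0.0105000)^−72) = £854.14.
Offer Y: monthly rate = 12.225%/12 = 0.0101875; payment = 43,000 × 0.0101875 / (1 − (1+0.0101875)^−72) = £845.70.
Monthly savings = £854.14 − £845.70 = £8.44.
Break-even = £300.00 / £8.44 = 35.55 → 36 months.

36 months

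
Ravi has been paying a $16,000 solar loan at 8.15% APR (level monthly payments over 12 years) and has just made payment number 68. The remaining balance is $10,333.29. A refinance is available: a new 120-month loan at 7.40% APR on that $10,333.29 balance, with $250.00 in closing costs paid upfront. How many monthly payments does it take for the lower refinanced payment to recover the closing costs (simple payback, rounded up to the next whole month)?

Current payment = 16,000 × 8.15%/12 / (1 − (1+0.0067917)^−144) = $174.51.
Refinanced payment = 10,333.29 × 0.0061667 / (1 − (1+0.0061667)^−120) = $122.12.
Monthly savings = $174.51 − $122.12 = $52.39.
Break-even = $250.00 / $52.39 = 4.77 → 5 months.

5 months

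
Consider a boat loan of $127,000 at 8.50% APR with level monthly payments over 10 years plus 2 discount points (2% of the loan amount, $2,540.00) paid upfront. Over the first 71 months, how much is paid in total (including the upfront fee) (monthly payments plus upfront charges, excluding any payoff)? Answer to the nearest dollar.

Monthly rate = 8.5%/12 = 0.0070833; payment = 127,000 × 0.0070833 / (1 − (1+0.0070833)^−120) = $1,574.62.
Total outlay = 71 × $1,574.62 + $2,540.00 = $114,338.02.

$114,338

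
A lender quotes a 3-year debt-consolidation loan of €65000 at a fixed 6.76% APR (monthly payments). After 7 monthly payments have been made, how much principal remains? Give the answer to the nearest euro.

With monthly rate i = 6.76%/12 = 0.0056333, the balance after k of n payments is P · [(1+i)^n − (1+i)^k] / [(1+i)^n − 1].
(1+0.0056333)^36 = 1.22413065 and (1+0.0056333)^7 = 1.04010605, so the balance is 65,000 × (1.22413065 − 1.04010605) / (1.22413065 − 1) = €53,368.87.

€53,369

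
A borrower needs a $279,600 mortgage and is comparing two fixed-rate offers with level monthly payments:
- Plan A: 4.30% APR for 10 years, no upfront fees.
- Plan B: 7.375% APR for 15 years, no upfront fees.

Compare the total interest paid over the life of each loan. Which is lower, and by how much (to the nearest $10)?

Plan A: at 4.30% the monthly rate is 0.0035833, so the payment is 279,600 × 0.0035833 / (1 − 1.0035833^−120) = $2,870.85.
Total interest on Plan A = 120 × $2,870.85 − $279,600 = $64,902.00.
Plan B: monthly rate = 7.375%/12 = 0.0061458; payment = 279,600 × 0.0061458 / (1 − (1+0.0061458)^−180) = $2,572.11.
Total interest on Plan B = 180 × $2,572.11 − $279,600 = $183,379.80.
Plan A is lower by $118,477.80.

Plan A by $118,480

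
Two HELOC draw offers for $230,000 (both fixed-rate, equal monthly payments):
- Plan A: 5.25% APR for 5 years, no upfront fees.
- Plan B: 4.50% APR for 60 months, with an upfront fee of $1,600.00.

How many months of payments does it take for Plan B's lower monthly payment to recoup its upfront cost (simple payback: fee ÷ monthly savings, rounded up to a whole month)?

Plan A: monthly rate = 5.25%/12 = 0.0043750; payment = 230,000 × 0.0043750 / (1 − (1+0.0043750)^−60) = $4,366.78.
Plan B: monthly rate = 4.5%/12 = 0.0037500; payment = 230,000 × 0.0037500 / (1 − (1+0.0037500)^−60) = $4,287.89.
Monthly savings = $4,366.78 − $4,287.89 = $78.89.
Break-even = $1,600.00 / $78.89 = 20.28 → 21 months.

21 months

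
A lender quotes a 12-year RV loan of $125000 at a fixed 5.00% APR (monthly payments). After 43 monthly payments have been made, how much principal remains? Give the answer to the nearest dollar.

$95,151

With monthly rate i = 5%/12 = 0.0041667, the balance after k of n payments is P · [(1+i)^n − (1+i)^k] / [(1+i)^n − 1].
(1+0.0041667)^144 = 1.81984887 and (1+0.0041667)^43 = 1.19577491, so the balance is 125,000 × (1.81984887 − 1.19577491) / (1.81984887 − 1) = $95,150.76.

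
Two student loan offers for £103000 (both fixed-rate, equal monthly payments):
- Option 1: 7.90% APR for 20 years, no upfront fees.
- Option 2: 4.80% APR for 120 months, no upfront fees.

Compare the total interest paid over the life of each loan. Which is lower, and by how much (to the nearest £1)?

Option 1: monthly rate = 7.9%/12 = 0.0065833; payment = 103,000 × 0.0065833 / (1 − (1+0.0065833)^−240) = £855.13.
Total interest on Option 1 = 240 × £855.13 − £103,000 = £102,231.20.
Option 2: at 4.80% the monthly rate is 0.0040000, so the payment is 103,000 × 0.0040000 / (1 − 1.0040000^−120) = £1,082.43.
Total interest on Option 2 = 120 × £1,082.43 − £103,000 = £26,891.60.
Option 2 is lower by £75,339.60.

Option 2 by £75,340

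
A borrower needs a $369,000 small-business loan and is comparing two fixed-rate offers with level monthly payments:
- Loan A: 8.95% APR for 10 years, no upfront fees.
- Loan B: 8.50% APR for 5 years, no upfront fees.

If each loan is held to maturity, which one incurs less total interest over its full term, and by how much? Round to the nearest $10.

Loan A: at 8.95% the monthly rate is 0.0074583, so the payment is 369,000 × 0.0074583 / (1 − 1.0074583^−120) = $4,664.36.
Total interest on Loan A = 120 × $4,664.36 − $369,000 = $190,723.20.
Loan B: at 8.50% the monthly rate is 0.0070833, so the payment is 369,000 × 0.0070833 / (1 − 1.0070833^−60) = $7,570.60.
Total interest on Loan B = 60 × $7,570.60 − $369,000 = $85,236.00.
Loan B is lower by $105,487.20.

Loan B by $105,490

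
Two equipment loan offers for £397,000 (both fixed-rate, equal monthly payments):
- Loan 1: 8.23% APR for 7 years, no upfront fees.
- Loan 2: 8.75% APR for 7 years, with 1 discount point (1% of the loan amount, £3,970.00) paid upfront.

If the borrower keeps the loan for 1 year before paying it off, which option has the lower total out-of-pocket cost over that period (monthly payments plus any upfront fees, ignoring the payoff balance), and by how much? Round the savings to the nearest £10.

Loan 1 by £5,220

Loan 1: monthly rate = 8.23%/12 = 0.0068583; payment = 397,000 × 0.0068583 / (1 − (1+0.0068583)^−84) = £6,233.32.
Loan 2: monthly rate = 8.75%/12 = 0.0072917; payment = 397,000 × 0.0072917 / (1 − (1+0.0072917)^−84) = £6,337.11.
Over 12 months: Loan 1 costs 12 × £6,233.32 = £74,799.84; Loan 2 costs 12 × £6,337.11 + £3,970.00 = £80,015.32.
Loan 1 is cheaper by £80,015.32 − £74,799.84 = £5,215.48.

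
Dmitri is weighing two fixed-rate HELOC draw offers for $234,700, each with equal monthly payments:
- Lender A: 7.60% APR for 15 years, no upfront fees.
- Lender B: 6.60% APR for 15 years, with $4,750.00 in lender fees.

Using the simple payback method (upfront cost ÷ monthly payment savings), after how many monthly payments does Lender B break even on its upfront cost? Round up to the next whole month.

Lender A: at 7.60% the monthly rate is 0.0063333, so the payment is 234,700 × 0.0063333 / (1 − 1.0063333^−180) = $2,189.06.
Lender B: at 6.60% the monthly rate is 0.0055000, so the payment is 234,700 × 0.0055000 / (1 − 1.0055000^−180) = $2,057.41.
Monthly savings = $2,189.06 − $2,057.41 = $131.65.
Break-even = $4,750.00 / $131.65 = 36.08 → 37 months.

37 months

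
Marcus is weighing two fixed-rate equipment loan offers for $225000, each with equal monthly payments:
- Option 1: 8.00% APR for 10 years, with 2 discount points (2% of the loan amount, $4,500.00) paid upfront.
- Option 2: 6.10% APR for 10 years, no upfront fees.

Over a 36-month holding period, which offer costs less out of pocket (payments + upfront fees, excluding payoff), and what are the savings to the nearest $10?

Option 2 by $12,440

Option 1: monthly rate = 8%/12 = 0.0066667; payment = 225,000 × 0.0066667 / (1 − (1+0.0066667)^−120) = $2,729.87.
Option 2: monthly rate = 6.1%/12 = 0.0050833; payment = 225,000 × 0.0050833 / (1 − (1+0.0050833)^−120) = $2,509.28.
Over 36 months: Option 1 costs 36 × $2,729.87 + $4,500.00 = $102,775.32; Option 2 costs 36 × $2,509.28 = $90,334.08.
Option 2 is cheaper by $102,775.32 − $90,334.08 = $12,441.24.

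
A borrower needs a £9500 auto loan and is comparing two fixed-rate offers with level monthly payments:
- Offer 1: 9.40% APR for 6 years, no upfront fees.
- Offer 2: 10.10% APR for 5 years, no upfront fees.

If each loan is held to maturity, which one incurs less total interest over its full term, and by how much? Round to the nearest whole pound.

Offer 1: at 9.40% the monthly rate is 0.0078333, so the payment is 9,500 × 0.0078333 / (1 − 1.0078333^−72) = £173.13.
Total interest on Offer 1 = 72 × £173.13 − £9,500 = £2,965.36.
Offer 2: monthly rate = 10.1%/12 = 0.0084167; payment = 9,500 × 0.0084167 / (1 − (1+0.0084167)^−60) = £202.31.
Total interest on Offer 2 = 60 × £202.31 − £9,500 = £2,638.60.
Offer 2 is lower by £326.76.

Offer 2 by £327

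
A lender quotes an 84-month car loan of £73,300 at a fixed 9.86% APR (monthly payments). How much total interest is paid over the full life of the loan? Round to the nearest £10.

£28,470

Monthly rate = 9.86%/12 = 0.0082167; payment = 73,300 × 0.0082167 / (1 − (1+0.0082167)^−84) = £1,211.57.
Total paid = 84 × £1,211.57 = £101,771.88; interest = £101,771.88 − £73,300 = £28,471.88.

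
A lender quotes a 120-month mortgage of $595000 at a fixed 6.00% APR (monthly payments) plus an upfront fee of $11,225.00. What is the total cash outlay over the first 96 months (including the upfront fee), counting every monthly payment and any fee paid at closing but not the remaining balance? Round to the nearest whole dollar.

Monthly rate = 6%/12 = 0.0050000; payment = 595,000 × 0.0050000 / (1 − (1+0.0050000)^−120) = $6,605.72.
Total outlay = 96 × $6,605.72 + $11,225.00 = $645,374.12.

$645,374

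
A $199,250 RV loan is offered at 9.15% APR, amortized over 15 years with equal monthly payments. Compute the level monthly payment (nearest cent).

$2,038.74

At 9.15% the monthly rate is 0.0076250, so the payment is 199,250 × 0.0076250 / (1 − 1.0076250^−180) = $2,038.74.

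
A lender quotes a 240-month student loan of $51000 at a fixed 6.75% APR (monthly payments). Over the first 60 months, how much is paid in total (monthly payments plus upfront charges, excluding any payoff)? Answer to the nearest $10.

$23,270

At 6.75% the monthly rate is 0.0056250, so the payment is 51,000 × 0.0056250 / (1 − 1.0056250^−240) = $387.79.
Total outlay = 60 × $387.79 = $23,267.40.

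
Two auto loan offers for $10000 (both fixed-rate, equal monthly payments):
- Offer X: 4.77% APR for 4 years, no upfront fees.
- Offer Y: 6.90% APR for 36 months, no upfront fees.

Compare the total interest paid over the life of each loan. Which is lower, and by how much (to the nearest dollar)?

Offer X by $95

Offer X: monthly rate = 4.77%/12 = 0.0039750; payment = 10,000 × 0.0039750 / (1 − (1+0.0039750)^−48) = $229.25.
Total interest on Offer X = 48 × $229.25 − $10,000 = $1,004.00.
Offer Y: at 6.90% the monthly rate is 0.0057500, so the payment is 10,000 × 0.0057500 / (1 − 1.0057500^−36) = $308.31.
Total interest on Offer Y = 36 × $308.31 − $10,000 = $1,099.16.
Offer X is lower by $95.16.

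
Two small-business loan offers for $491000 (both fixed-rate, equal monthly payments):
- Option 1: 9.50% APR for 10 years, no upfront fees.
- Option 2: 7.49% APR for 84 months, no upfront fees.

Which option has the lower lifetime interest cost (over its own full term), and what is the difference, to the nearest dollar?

Option 1: monthly rate = 9.5%/12 = 0.0079167; payment = 491,000 × 0.0079167 / (1 − (1+0.0079167)^−120) = $6,353.42.
Total interest on Option 1 = 120 × $6,353.42 − $491,000 = $271,410.40.
Option 2: monthly rate = 7.49%/12 = 0.0062417; payment = 491,000 × 0.0062417 / (1 − (1+0.0062417)^−84) = $7,528.67.
Total interest on Option 2 = 84 × $7,528.67 − $491,000 = $141,408.28.
Option 2 is lower by $130,002.12.

Option 2 by $130,002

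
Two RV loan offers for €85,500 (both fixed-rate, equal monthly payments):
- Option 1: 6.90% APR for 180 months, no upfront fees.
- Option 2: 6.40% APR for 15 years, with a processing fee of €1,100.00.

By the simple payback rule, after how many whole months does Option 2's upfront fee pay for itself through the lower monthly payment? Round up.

47 months

Option 1: at 6.90% the monthly rate is 0.0057500, so the payment is 85,500 × 0.0057500 / (1 − 1.0057500^−180) = €763.73.
Option 2: monthly rate = 6.4%/12 = 0.0053333; payment = 85,500 × 0.0053333 / (1 − (1+0.0053333)^−180) = €740.10.
Monthly savings = €763.73 − €740.10 = €23.63.
Break-even = €1,100.00 / €23.63 = 46.55 → 47 months.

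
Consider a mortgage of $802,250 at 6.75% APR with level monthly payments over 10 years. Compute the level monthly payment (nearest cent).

Monthly rate = 6.75%/12 = 0.0056250; payment = 802,250 × 0.0056250 / (1 − (1+0.0056250)^−120) = $9,211.76.

$9,211.76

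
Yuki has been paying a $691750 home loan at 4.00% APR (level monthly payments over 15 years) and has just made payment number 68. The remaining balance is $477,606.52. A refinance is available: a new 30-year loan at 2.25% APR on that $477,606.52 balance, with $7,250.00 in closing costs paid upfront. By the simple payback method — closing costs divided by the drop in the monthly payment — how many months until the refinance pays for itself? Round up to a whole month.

Current payment = 691,750 × 4%/12 / (1 − (1+0.0033333)^−180) = $5,116.79.
Refinanced payment = 477,606.52 × 0.0018750 / (1 − (1+0.0018750)^−360) = $1,825.63.
Monthly savings = $5,116.79 − $1,825.63 = $3,291.16.
Break-even = $7,250.00 / $3,291.16 = 2.20 → 3 months.

3 months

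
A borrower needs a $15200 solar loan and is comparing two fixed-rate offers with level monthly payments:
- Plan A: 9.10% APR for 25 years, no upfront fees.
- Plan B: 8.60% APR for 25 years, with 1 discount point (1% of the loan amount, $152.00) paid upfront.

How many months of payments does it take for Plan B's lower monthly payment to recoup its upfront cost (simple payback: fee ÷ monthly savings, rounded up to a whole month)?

Plan A: at 9.10% the monthly rate is 0.0075833, so the payment is 15,200 × 0.0075833 / (1 − 1.0075833^−300) = $128.60.
Plan B: at 8.60% the monthly rate is 0.0071667, so the payment is 15,200 × 0.0071667 / (1 − 1.0071667^−300) = $123.42.
Monthly savings = $128.60 − $123.42 = $5.18.
Break-even = $152.00 / $5.18 = 29.34 → 30 months.

30 months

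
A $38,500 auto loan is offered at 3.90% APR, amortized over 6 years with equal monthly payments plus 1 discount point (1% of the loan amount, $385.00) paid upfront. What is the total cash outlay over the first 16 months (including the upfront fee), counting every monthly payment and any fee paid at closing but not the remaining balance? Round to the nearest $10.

$9,990

Monthly rate = 3.9%/12 = 0.0032500; payment = 38,500 × 0.0032500 / (1 − (1+0.0032500)^−72) = $600.59.
Total outlay = 16 × $600.59 + $385.00 = $9,994.44.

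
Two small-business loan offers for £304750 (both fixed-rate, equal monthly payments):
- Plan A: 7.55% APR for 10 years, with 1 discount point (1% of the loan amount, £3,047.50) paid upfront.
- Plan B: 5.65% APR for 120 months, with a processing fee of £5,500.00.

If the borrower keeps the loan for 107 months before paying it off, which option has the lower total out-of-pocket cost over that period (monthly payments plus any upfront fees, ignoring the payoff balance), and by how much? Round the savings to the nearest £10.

Plan A: monthly rate = 7.55%/12 = 0.0062917; payment = 304,750 × 0.0062917 / (1 − (1+0.0062917)^−120) = £3,625.39.
Plan B: at 5.65% the monthly rate is 0.0047083, so the payment is 304,750 × 0.0047083 / (1 − 1.0047083^−120) = £3,330.03.
Over 107 months: Plan A costs 107 × £3,625.39 + £3,047.50 = £390,964.23; Plan B costs 107 × £3,330.03 + £5,500.00 = £361,813.21.
Plan B is cheaper by £390,964.23 − £361,813.21 = £29,151.02.

Plan B by £29,150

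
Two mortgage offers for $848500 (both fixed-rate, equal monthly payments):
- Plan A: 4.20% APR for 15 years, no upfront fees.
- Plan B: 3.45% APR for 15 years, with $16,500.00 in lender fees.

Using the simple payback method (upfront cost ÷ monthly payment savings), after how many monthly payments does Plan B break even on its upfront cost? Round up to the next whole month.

Plan A: monthly rate = 4.2%/12 = 0.0035000; payment = 848,500 × 0.0035000 / (1 − (1+0.0035000)^−180) = $6,361.63.
Plan B: monthly rate = 3.45%/12 = 0.0028750; payment = 848,500 × 0.0028750 / (1 − (1+0.0028750)^−180) = $6,044.97.
Monthly savings = $6,361.63 − $6,044.97 = $316.66.
Break-even = $16,500.00 / $316.66 = 52.11 → 53 months.

53 months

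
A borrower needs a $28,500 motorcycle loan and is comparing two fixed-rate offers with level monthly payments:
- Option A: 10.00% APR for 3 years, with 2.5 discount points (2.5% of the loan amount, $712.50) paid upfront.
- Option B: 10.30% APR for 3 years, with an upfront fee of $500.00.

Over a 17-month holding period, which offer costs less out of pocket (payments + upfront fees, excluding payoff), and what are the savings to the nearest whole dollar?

Option B by $144

Option A: monthly rate = 10%/12 = 0.0083333; payment = 28,500 × 0.0083333 / (1 − (1+0.0083333)^−36) = $919.61.
Option B: monthly rate = 10.3%/12 = 0.0085833; payment = 28,500 × 0.0085833 / (1 − (1+0.0085833)^−36) = $923.63.
Over 17 months: Option A costs 17 × $919.61 + $712.50 = $16,345.87; Option B costs 17 × $923.63 + $500.00 = $16,201.71.
Option B is cheaper by $16,345.87 − $16,201.71 = $144.16.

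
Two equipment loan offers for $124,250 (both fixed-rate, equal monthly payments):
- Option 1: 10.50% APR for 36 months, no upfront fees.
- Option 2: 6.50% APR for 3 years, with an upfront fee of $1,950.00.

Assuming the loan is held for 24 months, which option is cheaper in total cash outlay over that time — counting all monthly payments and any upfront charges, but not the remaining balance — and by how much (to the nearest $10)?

Option 1: at 10.50% the monthly rate is 0.0087500, so the payment is 124,250 × 0.0087500 / (1 − 1.0087500^−36) = $4,038.43.
Option 2: monthly rate = 6.5%/12 = 0.0054167; payment = 124,250 × 0.0054167 / (1 − (1+0.0054167)^−36) = $3,808.14.
Over 24 months: Option 1 costs 24 × $4,038.43 = $96,922.32; Option 2 costs 24 × $3,808.14 + $1,950.00 = $93,345.36.
Option 2 is cheaper by $96,922.32 − $93,345.36 = $3,576.96.

Option 2 by $3,580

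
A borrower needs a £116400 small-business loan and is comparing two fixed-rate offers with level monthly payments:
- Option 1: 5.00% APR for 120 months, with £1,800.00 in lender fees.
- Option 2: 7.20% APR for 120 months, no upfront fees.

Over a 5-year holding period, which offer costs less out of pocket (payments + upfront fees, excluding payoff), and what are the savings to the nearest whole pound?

Option 1: at 5.00% the monthly rate is 0.0041667, so the payment is 116,400 × 0.0041667 / (1 − 1.0041667^−120) = £1,234.60.
Option 2: at 7.20% the monthly rate is 0.0060000, so the payment is 116,400 × 0.0060000 / (1 − 1.0060000^−120) = £1,363.53.
Over 60 months: Option 1 costs 60 × £1,234.60 + £1,800.00 = £75,876.00; Option 2 costs 60 × £1,363.53 = £81,811.80.
Option 1 is cheaper by £81,811.80 − £75,876.00 = £5,935.80.

Option 1 by £5,936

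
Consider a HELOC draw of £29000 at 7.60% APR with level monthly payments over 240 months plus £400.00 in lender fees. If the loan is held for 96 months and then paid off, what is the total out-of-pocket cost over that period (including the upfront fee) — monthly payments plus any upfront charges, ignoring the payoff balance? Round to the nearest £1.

At 7.60% the monthly rate is 0.0063333, so the payment is 29,000 × 0.0063333 / (1 − 1.0063333^−240) = £235.40.
Total outlay = 96 × £235.40 + £400.00 = £22,998.40.

£22,998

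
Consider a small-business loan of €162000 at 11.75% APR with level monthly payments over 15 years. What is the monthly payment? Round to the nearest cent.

Monthly rate = 11.75%/12 = 0.0097917; payment = 162,000 × 0.0097917 / (1 − (1+0.0097917)^−180) = €1,918.29.

€1,918.29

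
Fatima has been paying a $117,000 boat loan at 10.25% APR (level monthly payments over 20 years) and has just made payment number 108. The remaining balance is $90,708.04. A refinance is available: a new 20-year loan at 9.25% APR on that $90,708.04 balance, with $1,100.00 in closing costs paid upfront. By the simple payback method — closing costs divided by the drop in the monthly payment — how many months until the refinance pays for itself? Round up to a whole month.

4 months

Current payment = 117,000 × 10.25%/12 / (1 − (1+0.0085417)^−240) = $1,148.52.
Refinanced payment = 90,708.04 × 0.0077083 / (1 − (1+0.0077083)^−240) = $830.76.
Monthly savings = $1,148.52 − $830.76 = $317.76.
Break-even = $1,100.00 / $317.76 = 3.46 → 4 months.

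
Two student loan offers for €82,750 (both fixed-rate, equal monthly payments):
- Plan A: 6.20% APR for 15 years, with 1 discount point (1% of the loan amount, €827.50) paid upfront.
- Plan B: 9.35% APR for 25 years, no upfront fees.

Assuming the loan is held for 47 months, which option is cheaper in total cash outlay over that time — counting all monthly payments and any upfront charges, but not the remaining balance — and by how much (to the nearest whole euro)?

Plan B by €493

Plan A: at 6.20% the monthly rate is 0.0051667, so the payment is 82,750 × 0.0051667 / (1 − 1.0051667^−180) = €707.26.
Plan B: at 9.35% the monthly rate is 0.0077917, so the payment is 82,750 × 0.0077917 / (1 − 1.0077917^−300) = €714.37.
Over 47 months: Plan A costs 47 × €707.26 + €827.50 = €34,068.72; Plan B costs 47 × €714.37 = €33,575.39.
Plan B is cheaper by €34,068.72 − €33,575.39 = €493.33.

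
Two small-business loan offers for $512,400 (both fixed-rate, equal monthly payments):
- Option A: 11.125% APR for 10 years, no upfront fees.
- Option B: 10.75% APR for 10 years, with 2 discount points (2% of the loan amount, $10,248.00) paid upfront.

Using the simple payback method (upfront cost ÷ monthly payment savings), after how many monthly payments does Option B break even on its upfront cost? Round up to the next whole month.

Option A: monthly rate = 11.125%/12 = 0.0092708; payment = 512,400 × 0.0092708 / (1 − (1+0.0092708)^−120) = $7,094.62.
Option B: at 10.75% the monthly rate is 0.0089583, so the payment is 512,400 × 0.0089583 / (1 − 1.0089583^−120) = $6,985.99.
Monthly savings = $7,094.62 − $6,985.99 = $108.63.
Break-even = $10,248.00 / $108.63 = 94.34 → 95 months.

95 months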